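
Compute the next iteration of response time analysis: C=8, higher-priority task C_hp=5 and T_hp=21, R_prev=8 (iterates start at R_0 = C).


R_next = C + ceil(R_prev / T_hp) * C_hp
ceil(8 / 21) = ceil(0.381) = 1
Interference = 1 * 5 = 5
R_next = 8 + 5 = 13

13


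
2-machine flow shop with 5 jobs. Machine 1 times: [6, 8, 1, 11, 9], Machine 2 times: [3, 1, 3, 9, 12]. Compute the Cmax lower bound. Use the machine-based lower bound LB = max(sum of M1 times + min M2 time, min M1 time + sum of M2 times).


LB1 = sum(M1 times) + min(M2 times) = 35 + 1 = 36
LB2 = min(M1 times) + sum(M2 times) = 1 + 28 = 29
Lower bound = max(LB1, LB2) = max(36, 29) = 36

36


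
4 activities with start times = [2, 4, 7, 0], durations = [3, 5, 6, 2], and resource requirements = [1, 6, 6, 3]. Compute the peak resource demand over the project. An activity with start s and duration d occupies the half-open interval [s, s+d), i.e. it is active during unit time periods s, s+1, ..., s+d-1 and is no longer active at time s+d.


Each activity i is active on [start_i, start_i + duration_i).
Compute total resource usage per time slot:
  t=0: active resources = [3], total = 3
  t=1: active resources = [3], total = 3
  t=2: active resources = [1], total = 1
  t=3: active resources = [1], total = 1
  t=4: active resources = [1, 6], total = 7
  t=5: active resources = [6], total = 6
  t=6: active resources = [6], total = 6
  t=7: active resources = [6, 6], total = 12
  t=8: active resources = [6, 6], total = 12
  t=9: active resources = [6], total = 6
  t=10: active resources = [6], total = 6
  t=11: active resources = [6], total = 6
  t=12: active resources = [6], total = 6
Peak resource demand = 12

12


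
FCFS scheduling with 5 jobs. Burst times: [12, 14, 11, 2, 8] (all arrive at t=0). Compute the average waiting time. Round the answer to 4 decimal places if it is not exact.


FCFS order (as given): [12, 14, 11, 2, 8]
Waiting times:
  Job 1: wait = 0
  Job 2: wait = 12
  Job 3: wait = 26
  Job 4: wait = 37
  Job 5: wait = 39
Sum of waiting times = 114
Average waiting time = 114/5 = 22.8

22.8


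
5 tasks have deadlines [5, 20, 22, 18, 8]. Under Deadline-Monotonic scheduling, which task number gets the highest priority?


Sort tasks by relative deadline (ascending):
  Task 1: deadline = 5
  Task 5: deadline = 8
  Task 4: deadline = 18
  Task 2: deadline = 20
  Task 3: deadline = 22
Priority order (highest first): [1, 5, 4, 2, 3]
Highest priority task = 1

1


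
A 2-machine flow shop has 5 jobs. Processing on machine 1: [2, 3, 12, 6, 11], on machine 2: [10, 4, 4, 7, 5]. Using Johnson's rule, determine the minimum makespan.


Apply Johnson's rule:
  Group 1 (a <= b): [(1, 2, 10), (2, 3, 4), (4, 6, 7)]
  Group 2 (a > b): [(5, 11, 5), (3, 12, 4)]
Optimal job order: [1, 2, 4, 5, 3]
Schedule:
  Job 1: M1 done at 2, M2 done at 12
  Job 2: M1 done at 5, M2 done at 16
  Job 4: M1 done at 11, M2 done at 23
  Job 5: M1 done at 22, M2 done at 28
  Job 3: M1 done at 34, M2 done at 38
Makespan = 38

38


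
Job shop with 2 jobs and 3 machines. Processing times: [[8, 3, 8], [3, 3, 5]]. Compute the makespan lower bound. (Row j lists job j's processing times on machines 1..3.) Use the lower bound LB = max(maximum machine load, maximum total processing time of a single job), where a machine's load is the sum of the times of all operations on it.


Machine loads:
  Machine 1: 8 + 3 = 11
  Machine 2: 3 + 3 = 6
  Machine 3: 8 + 5 = 13
Max machine load = 13
Job totals:
  Job 1: 19
  Job 2: 11
Max job total = 19
Lower bound = max(13, 19) = 19

19


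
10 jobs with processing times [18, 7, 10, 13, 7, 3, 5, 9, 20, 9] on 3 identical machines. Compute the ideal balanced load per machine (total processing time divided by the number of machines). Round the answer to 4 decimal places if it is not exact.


Total processing time = 18 + 7 + 10 + 13 + 7 + 3 + 5 + 9 + 20 + 9 = 101
Number of machines = 3
Ideal balanced load = 101 / 3 = 33.6667

33.6667


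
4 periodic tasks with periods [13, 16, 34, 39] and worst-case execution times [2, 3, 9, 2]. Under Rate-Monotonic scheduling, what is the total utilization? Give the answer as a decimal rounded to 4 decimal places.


Compute individual utilizations (exact fractions):
  Task 1: C/T = 2/13 (approx. 0.1538)
  Task 2: C/T = 3/16 (approx. 0.1875)
  Task 3: C/T = 9/34 (approx. 0.2647)
  Task 4: C/T = 2/39 (approx. 0.0513)
Total utilization U = 2/13 + 3/16 + 9/34 + 2/39 = 6973/10608
Rounded to 4 decimal places: U = 0.6573
RM (Liu & Layland) bound for 4 tasks = 0.756828; compare with U = 6973/10608 (approx. 0.657334)
U <= bound, so schedulable by RM sufficient condition.

0.6573


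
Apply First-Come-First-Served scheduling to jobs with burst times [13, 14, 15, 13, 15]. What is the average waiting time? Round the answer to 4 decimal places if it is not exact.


FCFS order (as given): [13, 14, 15, 13, 15]
Waiting times:
  Job 1: wait = 0
  Job 2: wait = 13
  Job 3: wait = 27
  Job 4: wait = 42
  Job 5: wait = 55
Sum of waiting times = 137
Average waiting time = 137/5 = 27.4

27.4


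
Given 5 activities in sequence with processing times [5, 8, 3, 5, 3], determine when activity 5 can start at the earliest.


Activity 5 starts after activities 1 through 4 complete.
Predecessor durations: [5, 8, 3, 5]
ES = 5 + 8 + 3 + 5 = 21

21


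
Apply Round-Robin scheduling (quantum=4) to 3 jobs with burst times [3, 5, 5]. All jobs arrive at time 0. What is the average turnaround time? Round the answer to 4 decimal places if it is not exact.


Time quantum = 4
Execution trace:
  J1 runs 3 units, time = 3
  J2 runs 4 units, time = 7
  J3 runs 4 units, time = 11
  J2 runs 1 units, time = 12
  J3 runs 1 units, time = 13
Finish times: [3, 12, 13]
Average turnaround = 28/3 = 9.3333

9.3333


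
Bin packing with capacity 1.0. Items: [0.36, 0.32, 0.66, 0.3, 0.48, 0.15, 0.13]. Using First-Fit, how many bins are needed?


Place items sequentially using First-Fit:
  Item 0.36 -> new Bin 1
  Item 0.32 -> Bin 1 (now 0.68)
  Item 0.66 -> new Bin 2
  Item 0.3 -> Bin 1 (now 0.98)
  Item 0.48 -> new Bin 3
  Item 0.15 -> Bin 2 (now 0.81)
  Item 0.13 -> Bin 2 (now 0.94)
Total bins used = 3

3


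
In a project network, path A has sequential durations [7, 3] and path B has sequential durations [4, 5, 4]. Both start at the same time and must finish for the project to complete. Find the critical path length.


Path A total = 7 + 3 = 10
Path B total = 4 + 5 + 4 = 13
Critical path = longest path = max(10, 13) = 13

13


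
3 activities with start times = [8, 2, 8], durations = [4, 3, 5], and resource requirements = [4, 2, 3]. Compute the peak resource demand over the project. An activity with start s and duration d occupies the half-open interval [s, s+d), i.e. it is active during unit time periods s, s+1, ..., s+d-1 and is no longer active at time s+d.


Each activity i is active on [start_i, start_i + duration_i).
Compute total resource usage per time slot:
  t=0: active resources = [], total = 0
  t=1: active resources = [], total = 0
  t=2: active resources = [2], total = 2
  t=3: active resources = [2], total = 2
  t=4: active resources = [2], total = 2
  t=5: active resources = [], total = 0
  t=6: active resources = [], total = 0
  t=7: active resources = [], total = 0
  t=8: active resources = [4, 3], total = 7
  t=9: active resources = [4, 3], total = 7
  t=10: active resources = [4, 3], total = 7
  t=11: active resources = [4, 3], total = 7
  t=12: active resources = [3], total = 3
Peak resource demand = 7

7


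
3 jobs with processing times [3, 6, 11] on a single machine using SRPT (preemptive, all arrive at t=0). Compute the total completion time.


Since all jobs arrive at t=0, SRPT equals SPT ordering.
SPT order: [3, 6, 11]
Completion times:
  Job 1: p=3, C=3
  Job 2: p=6, C=9
  Job 3: p=11, C=20
Total completion time = 3 + 9 + 20 = 32

32


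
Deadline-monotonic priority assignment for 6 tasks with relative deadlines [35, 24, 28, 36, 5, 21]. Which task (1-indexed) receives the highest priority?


Sort tasks by relative deadline (ascending):
  Task 5: deadline = 5
  Task 6: deadline = 21
  Task 2: deadline = 24
  Task 3: deadline = 28
  Task 1: deadline = 35
  Task 4: deadline = 36
Priority order (highest first): [5, 6, 2, 3, 1, 4]
Highest priority task = 5

5


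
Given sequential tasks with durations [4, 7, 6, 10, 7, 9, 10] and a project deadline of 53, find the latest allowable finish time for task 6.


LF(activity 6) = deadline - sum of successor durations
Successors: activities 7 through 7 with durations [10]
Sum of successor durations = 10
LF = 53 - 10 = 43

43


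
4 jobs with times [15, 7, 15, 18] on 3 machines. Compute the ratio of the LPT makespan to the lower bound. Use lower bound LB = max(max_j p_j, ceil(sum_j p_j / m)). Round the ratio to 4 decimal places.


LPT order: [18, 15, 15, 7]
Machine loads after assignment: [18, 22, 15]
LPT makespan = 22
Lower bound = max(max_job, ceil(total/3)) = max(18, 19) = 19
Ratio = 22 / 19 = 1.1579

1.1579


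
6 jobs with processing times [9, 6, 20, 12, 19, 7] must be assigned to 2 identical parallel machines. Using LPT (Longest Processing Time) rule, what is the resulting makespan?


Sort jobs in decreasing order (LPT): [20, 19, 12, 9, 7, 6]
Assign each job to the least loaded machine:
  Machine 1: jobs [20, 9, 7], load = 36
  Machine 2: jobs [19, 12, 6], load = 37
Makespan = max load = 37

37


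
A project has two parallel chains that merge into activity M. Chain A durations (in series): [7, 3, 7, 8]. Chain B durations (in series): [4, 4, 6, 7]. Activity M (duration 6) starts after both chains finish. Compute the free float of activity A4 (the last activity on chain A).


ES(A4) = sum of predecessors on chain A = 17
EF(A4) = ES + duration = 17 + 8 = 25
Successor of A4 is M. ES(M) = max(sum(A), sum(B)) = max(25, 21) = 25
Free float = ES(successor) - EF(current) = 25 - 25 = 0

0


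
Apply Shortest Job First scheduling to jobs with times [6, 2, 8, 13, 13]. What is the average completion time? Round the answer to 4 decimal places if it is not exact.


SJF order (ascending): [2, 6, 8, 13, 13]
Completion times:
  Job 1: burst=2, C=2
  Job 2: burst=6, C=8
  Job 3: burst=8, C=16
  Job 4: burst=13, C=29
  Job 5: burst=13, C=42
Average completion = 97/5 = 19.4

19.4


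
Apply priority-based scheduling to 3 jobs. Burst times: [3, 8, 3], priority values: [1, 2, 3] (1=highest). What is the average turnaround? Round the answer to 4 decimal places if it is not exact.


Sort by priority (ascending = highest first):
Order: [(1, 3), (2, 8), (3, 3)]
Completion times:
  Priority 1, burst=3, C=3
  Priority 2, burst=8, C=11
  Priority 3, burst=3, C=14
Average turnaround = 28/3 = 9.3333

9.3333


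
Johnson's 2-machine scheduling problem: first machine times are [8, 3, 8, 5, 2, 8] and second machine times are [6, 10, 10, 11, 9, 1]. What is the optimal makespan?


Apply Johnson's rule:
  Group 1 (a <= b): [(5, 2, 9), (2, 3, 10), (4, 5, 11), (3, 8, 10)]
  Group 2 (a > b): [(1, 8, 6), (6, 8, 1)]
Optimal job order: [5, 2, 4, 3, 1, 6]
Schedule:
  Job 5: M1 done at 2, M2 done at 11
  Job 2: M1 done at 5, M2 done at 21
  Job 4: M1 done at 10, M2 done at 32
  Job 3: M1 done at 18, M2 done at 42
  Job 1: M1 done at 26, M2 done at 48
  Job 6: M1 done at 34, M2 done at 49
Makespan = 49

49


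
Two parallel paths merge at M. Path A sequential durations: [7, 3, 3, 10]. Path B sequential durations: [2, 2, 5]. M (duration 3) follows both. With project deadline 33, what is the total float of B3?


Forward pass: ES(B3) = sum of predecessors on chain B = 4
EF = ES + duration = 4 + 5 = 9
Backward pass: LF(M) = deadline = 33; LS(M) = 33 - 3 = 30
LF(B3) = LS(M) - sum(successors on chain B) = 30 - 0 = 30
LS = LF - duration = 30 - 5 = 25
Total float = LS - ES = 25 - 4 = 21

21


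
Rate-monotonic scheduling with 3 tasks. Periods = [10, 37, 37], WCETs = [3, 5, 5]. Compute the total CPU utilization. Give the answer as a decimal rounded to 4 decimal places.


Compute individual utilizations (exact fractions):
  Task 1: C/T = 3/10 (approx. 0.3)
  Task 2: C/T = 5/37 (approx. 0.1351)
  Task 3: C/T = 5/37 (approx. 0.1351)
Total utilization U = 3/10 + 5/37 + 5/37 = 211/370
Rounded to 4 decimal places: U = 0.5703
RM (Liu & Layland) bound for 3 tasks = 0.779763; compare with U = 211/370 (approx. 0.570270)
U <= bound, so schedulable by RM sufficient condition.

0.5703


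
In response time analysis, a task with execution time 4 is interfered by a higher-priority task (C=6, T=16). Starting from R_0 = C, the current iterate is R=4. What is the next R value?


R_next = C + ceil(R_prev / T_hp) * C_hp
ceil(4 / 16) = ceil(0.25) = 1
Interference = 1 * 6 = 6
R_next = 4 + 6 = 10

10


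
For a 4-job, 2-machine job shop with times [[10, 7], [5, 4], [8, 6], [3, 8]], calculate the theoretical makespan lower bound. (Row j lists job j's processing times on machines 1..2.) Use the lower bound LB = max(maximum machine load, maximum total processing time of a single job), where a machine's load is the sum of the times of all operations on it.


Machine loads:
  Machine 1: 10 + 5 + 8 + 3 = 26
  Machine 2: 7 + 4 + 6 + 8 = 25
Max machine load = 26
Job totals:
  Job 1: 17
  Job 2: 9
  Job 3: 14
  Job 4: 11
Max job total = 17
Lower bound = max(26, 17) = 26

26


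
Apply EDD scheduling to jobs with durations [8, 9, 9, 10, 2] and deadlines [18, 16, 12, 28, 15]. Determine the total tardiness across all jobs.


Sort by due date (EDD order): [(9, 12), (2, 15), (9, 16), (8, 18), (10, 28)]
Compute completion times and tardiness:
  Job 1: p=9, d=12, C=9, tardiness=max(0,9-12)=0
  Job 2: p=2, d=15, C=11, tardiness=max(0,11-15)=0
  Job 3: p=9, d=16, C=20, tardiness=max(0,20-16)=4
  Job 4: p=8, d=18, C=28, tardiness=max(0,28-18)=10
  Job 5: p=10, d=28, C=38, tardiness=max(0,38-28)=10
Total tardiness = 24

24


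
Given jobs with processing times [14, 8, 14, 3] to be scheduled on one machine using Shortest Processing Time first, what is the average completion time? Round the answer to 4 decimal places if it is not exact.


Sort jobs by processing time (SPT order): [3, 8, 14, 14]
Compute completion times sequentially:
  Job 1: processing = 3, completes at 3
  Job 2: processing = 8, completes at 11
  Job 3: processing = 14, completes at 25
  Job 4: processing = 14, completes at 39
Sum of completion times = 78
Average completion time = 78/4 = 19.5

19.5


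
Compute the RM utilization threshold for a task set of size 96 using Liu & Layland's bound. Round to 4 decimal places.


Compute 2^(1/96) = 1.0072464122
Subtract 1: 1.0072464122 - 1 = 0.0072464122
Multiply by n: 96 * 0.0072464122 = 0.6956555712
Round to 4 dp: 0.6957

0.6957


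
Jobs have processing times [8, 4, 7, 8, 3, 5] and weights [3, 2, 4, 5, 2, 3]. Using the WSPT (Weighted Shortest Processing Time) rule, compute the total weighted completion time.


Compute p/w ratios and sort ascending (WSPT): [(3, 2), (8, 5), (5, 3), (7, 4), (4, 2), (8, 3)]
Compute weighted completion times:
  Job (p=3,w=2): C=3, w*C=2*3=6
  Job (p=8,w=5): C=11, w*C=5*11=55
  Job (p=5,w=3): C=16, w*C=3*16=48
  Job (p=7,w=4): C=23, w*C=4*23=92
  Job (p=4,w=2): C=27, w*C=2*27=54
  Job (p=8,w=3): C=35, w*C=3*35=105
Total weighted completion time = 360

360


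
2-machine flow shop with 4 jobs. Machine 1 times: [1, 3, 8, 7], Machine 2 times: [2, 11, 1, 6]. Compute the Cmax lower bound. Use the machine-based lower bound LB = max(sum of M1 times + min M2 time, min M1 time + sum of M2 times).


LB1 = sum(M1 times) + min(M2 times) = 19 + 1 = 20
LB2 = min(M1 times) + sum(M2 times) = 1 + 20 = 21
Lower bound = max(LB1, LB2) = max(20, 21) = 21

21


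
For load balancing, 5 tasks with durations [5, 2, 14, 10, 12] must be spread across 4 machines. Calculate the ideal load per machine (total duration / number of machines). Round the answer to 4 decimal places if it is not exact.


Total processing time = 5 + 2 + 14 + 10 + 12 = 43
Number of machines = 4
Ideal balanced load = 43 / 4 = 10.75

10.75


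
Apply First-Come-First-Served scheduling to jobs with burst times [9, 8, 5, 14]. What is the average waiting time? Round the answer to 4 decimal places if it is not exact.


FCFS order (as given): [9, 8, 5, 14]
Waiting times:
  Job 1: wait = 0
  Job 2: wait = 9
  Job 3: wait = 17
  Job 4: wait = 22
Sum of waiting times = 48
Average waiting time = 48/4 = 12.0

12.0


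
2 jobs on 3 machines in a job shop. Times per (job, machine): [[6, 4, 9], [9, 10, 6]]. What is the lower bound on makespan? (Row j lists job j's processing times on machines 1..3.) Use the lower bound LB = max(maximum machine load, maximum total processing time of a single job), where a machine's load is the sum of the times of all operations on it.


Machine loads:
  Machine 1: 6 + 9 = 15
  Machine 2: 4 + 10 = 14
  Machine 3: 9 + 6 = 15
Max machine load = 15
Job totals:
  Job 1: 19
  Job 2: 25
Max job total = 25
Lower bound = max(15, 25) = 25

25


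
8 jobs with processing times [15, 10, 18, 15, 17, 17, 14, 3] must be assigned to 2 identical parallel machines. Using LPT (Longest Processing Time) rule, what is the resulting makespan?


Sort jobs in decreasing order (LPT): [18, 17, 17, 15, 15, 14, 10, 3]
Assign each job to the least loaded machine:
  Machine 1: jobs [18, 15, 15, 10], load = 58
  Machine 2: jobs [17, 17, 14, 3], load = 51
Makespan = max load = 58

58


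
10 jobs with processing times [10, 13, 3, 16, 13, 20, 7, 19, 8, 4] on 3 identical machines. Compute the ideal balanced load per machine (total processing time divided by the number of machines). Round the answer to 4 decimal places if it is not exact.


Total processing time = 10 + 13 + 3 + 16 + 13 + 20 + 7 + 19 + 8 + 4 = 113
Number of machines = 3
Ideal balanced load = 113 / 3 = 37.6667

37.6667


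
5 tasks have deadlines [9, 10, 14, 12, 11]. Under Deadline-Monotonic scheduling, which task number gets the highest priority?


Sort tasks by relative deadline (ascending):
  Task 1: deadline = 9
  Task 2: deadline = 10
  Task 5: deadline = 11
  Task 4: deadline = 12
  Task 3: deadline = 14
Priority order (highest first): [1, 2, 5, 4, 3]
Highest priority task = 1

1


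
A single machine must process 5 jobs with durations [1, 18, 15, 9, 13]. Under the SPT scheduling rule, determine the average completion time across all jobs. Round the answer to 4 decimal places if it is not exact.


Sort jobs by processing time (SPT order): [1, 9, 13, 15, 18]
Compute completion times sequentially:
  Job 1: processing = 1, completes at 1
  Job 2: processing = 9, completes at 10
  Job 3: processing = 13, completes at 23
  Job 4: processing = 15, completes at 38
  Job 5: processing = 18, completes at 56
Sum of completion times = 128
Average completion time = 128/5 = 25.6

25.6


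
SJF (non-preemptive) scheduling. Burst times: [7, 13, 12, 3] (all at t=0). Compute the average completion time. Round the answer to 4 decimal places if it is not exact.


SJF order (ascending): [3, 7, 12, 13]
Completion times:
  Job 1: burst=3, C=3
  Job 2: burst=7, C=10
  Job 3: burst=12, C=22
  Job 4: burst=13, C=35
Average completion = 70/4 = 17.5

17.5


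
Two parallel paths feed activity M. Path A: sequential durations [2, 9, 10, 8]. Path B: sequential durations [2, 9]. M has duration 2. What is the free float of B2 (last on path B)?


ES(B2) = sum of predecessors on chain B = 2
EF(B2) = ES + duration = 2 + 9 = 11
Successor of B2 is M. ES(M) = max(sum(A), sum(B)) = max(29, 11) = 29
Free float = ES(successor) - EF(current) = 29 - 11 = 18

18


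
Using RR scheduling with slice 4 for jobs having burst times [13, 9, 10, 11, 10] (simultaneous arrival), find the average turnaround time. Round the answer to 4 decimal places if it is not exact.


Time quantum = 4
Execution trace:
  J1 runs 4 units, time = 4
  J2 runs 4 units, time = 8
  J3 runs 4 units, time = 12
  J4 runs 4 units, time = 16
  J5 runs 4 units, time = 20
  J1 runs 4 units, time = 24
  J2 runs 4 units, time = 28
  J3 runs 4 units, time = 32
  J4 runs 4 units, time = 36
  J5 runs 4 units, time = 40
  J1 runs 4 units, time = 44
  J2 runs 1 units, time = 45
  J3 runs 2 units, time = 47
  J4 runs 3 units, time = 50
  J5 runs 2 units, time = 52
  J1 runs 1 units, time = 53
Finish times: [53, 45, 47, 50, 52]
Average turnaround = 247/5 = 49.4

49.4


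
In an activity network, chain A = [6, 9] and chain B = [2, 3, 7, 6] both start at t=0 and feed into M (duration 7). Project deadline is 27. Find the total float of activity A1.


Forward pass: ES(A1) = sum of predecessors on chain A = 0
EF = ES + duration = 0 + 6 = 6
Backward pass: LF(M) = deadline = 27; LS(M) = 27 - 7 = 20
LF(A1) = LS(M) - sum(successors on chain A) = 20 - 9 = 11
LS = LF - duration = 11 - 6 = 5
Total float = LS - ES = 5 - 0 = 5

5


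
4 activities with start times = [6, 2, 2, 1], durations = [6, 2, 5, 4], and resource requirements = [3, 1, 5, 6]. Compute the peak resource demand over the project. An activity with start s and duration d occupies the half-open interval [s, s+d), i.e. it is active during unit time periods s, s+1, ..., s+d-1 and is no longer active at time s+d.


Each activity i is active on [start_i, start_i + duration_i).
Compute total resource usage per time slot:
  t=0: active resources = [], total = 0
  t=1: active resources = [6], total = 6
  t=2: active resources = [1, 5, 6], total = 12
  t=3: active resources = [1, 5, 6], total = 12
  t=4: active resources = [5, 6], total = 11
  t=5: active resources = [5], total = 5
  t=6: active resources = [3, 5], total = 8
  t=7: active resources = [3], total = 3
  t=8: active resources = [3], total = 3
  t=9: active resources = [3], total = 3
  t=10: active resources = [3], total = 3
  t=11: active resources = [3], total = 3
Peak resource demand = 12

12


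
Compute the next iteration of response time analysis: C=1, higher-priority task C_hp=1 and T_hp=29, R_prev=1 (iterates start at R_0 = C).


R_next = C + ceil(R_prev / T_hp) * C_hp
ceil(1 / 29) = ceil(0.0345) = 1
Interference = 1 * 1 = 1
R_next = 1 + 1 = 2

2


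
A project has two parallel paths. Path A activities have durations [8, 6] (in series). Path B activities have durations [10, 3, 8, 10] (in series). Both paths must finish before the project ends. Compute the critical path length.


Path A total = 8 + 6 = 14
Path B total = 10 + 3 + 8 + 10 = 31
Critical path = longest path = max(14, 31) = 31

31


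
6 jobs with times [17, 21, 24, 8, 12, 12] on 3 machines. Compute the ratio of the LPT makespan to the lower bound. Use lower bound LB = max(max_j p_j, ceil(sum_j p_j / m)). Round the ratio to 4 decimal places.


LPT order: [24, 21, 17, 12, 12, 8]
Machine loads after assignment: [32, 33, 29]
LPT makespan = 33
Lower bound = max(max_job, ceil(total/3)) = max(24, 32) = 32
Ratio = 33 / 32 = 1.0313

1.0313


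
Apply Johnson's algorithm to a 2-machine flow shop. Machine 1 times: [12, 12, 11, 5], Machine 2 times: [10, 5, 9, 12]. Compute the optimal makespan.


Apply Johnson's rule:
  Group 1 (a <= b): [(4, 5, 12)]
  Group 2 (a > b): [(1, 12, 10), (3, 11, 9), (2, 12, 5)]
Optimal job order: [4, 1, 3, 2]
Schedule:
  Job 4: M1 done at 5, M2 done at 17
  Job 1: M1 done at 17, M2 done at 27
  Job 3: M1 done at 28, M2 done at 37
  Job 2: M1 done at 40, M2 done at 45
Makespan = 45

45


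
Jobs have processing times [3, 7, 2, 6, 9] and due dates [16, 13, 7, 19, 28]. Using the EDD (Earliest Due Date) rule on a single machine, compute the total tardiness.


Sort by due date (EDD order): [(2, 7), (7, 13), (3, 16), (6, 19), (9, 28)]
Compute completion times and tardiness:
  Job 1: p=2, d=7, C=2, tardiness=max(0,2-7)=0
  Job 2: p=7, d=13, C=9, tardiness=max(0,9-13)=0
  Job 3: p=3, d=16, C=12, tardiness=max(0,12-16)=0
  Job 4: p=6, d=19, C=18, tardiness=max(0,18-19)=0
  Job 5: p=9, d=28, C=27, tardiness=max(0,27-28)=0
Total tardiness = 0

0


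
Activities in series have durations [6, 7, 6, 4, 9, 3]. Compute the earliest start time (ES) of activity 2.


Activity 2 starts after activities 1 through 1 complete.
Predecessor durations: [6]
ES = 6 = 6

6


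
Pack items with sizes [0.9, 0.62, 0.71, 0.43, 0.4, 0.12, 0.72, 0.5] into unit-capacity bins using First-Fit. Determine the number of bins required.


Place items sequentially using First-Fit:
  Item 0.9 -> new Bin 1
  Item 0.62 -> new Bin 2
  Item 0.71 -> new Bin 3
  Item 0.43 -> new Bin 4
  Item 0.4 -> Bin 4 (now 0.83)
  Item 0.12 -> Bin 2 (now 0.74)
  Item 0.72 -> new Bin 5
  Item 0.5 -> new Bin 6
Total bins used = 6

6


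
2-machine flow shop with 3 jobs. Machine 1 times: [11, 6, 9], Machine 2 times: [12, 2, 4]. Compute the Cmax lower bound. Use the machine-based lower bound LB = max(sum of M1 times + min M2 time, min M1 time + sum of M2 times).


LB1 = sum(M1 times) + min(M2 times) = 26 + 2 = 28
LB2 = min(M1 times) + sum(M2 times) = 6 + 18 = 24
Lower bound = max(LB1, LB2) = max(28, 24) = 28

28


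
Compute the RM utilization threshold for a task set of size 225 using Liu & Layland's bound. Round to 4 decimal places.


Compute 2^(1/225) = 1.0030854042
Subtract 1: 1.0030854042 - 1 = 0.0030854042
Multiply by n: 225 * 0.0030854042 = 0.6942159450
Round to 4 dp: 0.6942

0.6942


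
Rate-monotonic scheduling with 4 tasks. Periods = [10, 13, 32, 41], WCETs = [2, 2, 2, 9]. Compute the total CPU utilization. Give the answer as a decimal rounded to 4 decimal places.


Compute individual utilizations (exact fractions):
  Task 1: C/T = 2/10 = 1/5 (approx. 0.2)
  Task 2: C/T = 2/13 (approx. 0.1538)
  Task 3: C/T = 2/32 = 1/16 (approx. 0.0625)
  Task 4: C/T = 9/41 (approx. 0.2195)
Total utilization U = 1/5 + 2/13 + 1/16 + 9/41 = 27113/42640
Rounded to 4 decimal places: U = 0.6359
RM (Liu & Layland) bound for 4 tasks = 0.756828; compare with U = 27113/42640 (approx. 0.635858)
U <= bound, so schedulable by RM sufficient condition.

0.6359


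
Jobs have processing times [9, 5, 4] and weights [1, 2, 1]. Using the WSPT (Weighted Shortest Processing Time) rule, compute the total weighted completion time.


Compute p/w ratios and sort ascending (WSPT): [(5, 2), (4, 1), (9, 1)]
Compute weighted completion times:
  Job (p=5,w=2): C=5, w*C=2*5=10
  Job (p=4,w=1): C=9, w*C=1*9=9
  Job (p=9,w=1): C=18, w*C=1*18=18
Total weighted completion time = 37

37


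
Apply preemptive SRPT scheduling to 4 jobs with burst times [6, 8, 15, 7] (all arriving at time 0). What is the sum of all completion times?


Since all jobs arrive at t=0, SRPT equals SPT ordering.
SPT order: [6, 7, 8, 15]
Completion times:
  Job 1: p=6, C=6
  Job 2: p=7, C=13
  Job 3: p=8, C=21
  Job 4: p=15, C=36
Total completion time = 6 + 13 + 21 + 36 = 76

76


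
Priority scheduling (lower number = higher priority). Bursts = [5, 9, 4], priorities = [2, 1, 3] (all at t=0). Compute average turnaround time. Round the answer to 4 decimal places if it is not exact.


Sort by priority (ascending = highest first):
Order: [(1, 9), (2, 5), (3, 4)]
Completion times:
  Priority 1, burst=9, C=9
  Priority 2, burst=5, C=14
  Priority 3, burst=4, C=18
Average turnaround = 41/3 = 13.6667

13.6667


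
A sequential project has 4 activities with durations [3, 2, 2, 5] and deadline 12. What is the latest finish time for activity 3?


LF(activity 3) = deadline - sum of successor durations
Successors: activities 4 through 4 with durations [5]
Sum of successor durations = 5
LF = 12 - 5 = 7

7


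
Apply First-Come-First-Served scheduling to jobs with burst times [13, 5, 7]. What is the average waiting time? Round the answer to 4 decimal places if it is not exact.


FCFS order (as given): [13, 5, 7]
Waiting times:
  Job 1: wait = 0
  Job 2: wait = 13
  Job 3: wait = 18
Sum of waiting times = 31
Average waiting time = 31/3 = 10.3333

10.3333


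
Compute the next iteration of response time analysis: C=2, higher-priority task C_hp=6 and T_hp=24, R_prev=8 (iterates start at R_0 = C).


R_next = C + ceil(R_prev / T_hp) * C_hp
ceil(8 / 24) = ceil(0.3333) = 1
Interference = 1 * 6 = 6
R_next = 2 + 6 = 8
R_next = R_prev, so the iteration has converged (response time = 8).

8


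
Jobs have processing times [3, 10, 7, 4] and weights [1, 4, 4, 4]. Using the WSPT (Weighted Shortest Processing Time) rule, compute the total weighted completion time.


Compute p/w ratios and sort ascending (WSPT): [(4, 4), (7, 4), (10, 4), (3, 1)]
Compute weighted completion times:
  Job (p=4,w=4): C=4, w*C=4*4=16
  Job (p=7,w=4): C=11, w*C=4*11=44
  Job (p=10,w=4): C=21, w*C=4*21=84
  Job (p=3,w=1): C=24, w*C=1*24=24
Total weighted completion time = 168

168


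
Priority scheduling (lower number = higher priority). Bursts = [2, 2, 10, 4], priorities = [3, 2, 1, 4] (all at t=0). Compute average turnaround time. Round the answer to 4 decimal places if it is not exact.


Sort by priority (ascending = highest first):
Order: [(1, 10), (2, 2), (3, 2), (4, 4)]
Completion times:
  Priority 1, burst=10, C=10
  Priority 2, burst=2, C=12
  Priority 3, burst=2, C=14
  Priority 4, burst=4, C=18
Average turnaround = 54/4 = 13.5

13.5


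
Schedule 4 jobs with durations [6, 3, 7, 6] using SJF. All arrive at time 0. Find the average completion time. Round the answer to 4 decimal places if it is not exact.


SJF order (ascending): [3, 6, 6, 7]
Completion times:
  Job 1: burst=3, C=3
  Job 2: burst=6, C=9
  Job 3: burst=6, C=15
  Job 4: burst=7, C=22
Average completion = 49/4 = 12.25

12.25


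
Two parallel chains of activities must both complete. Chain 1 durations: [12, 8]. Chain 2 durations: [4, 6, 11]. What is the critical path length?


Path A total = 12 + 8 = 20
Path B total = 4 + 6 + 11 = 21
Critical path = longest path = max(20, 21) = 21

21


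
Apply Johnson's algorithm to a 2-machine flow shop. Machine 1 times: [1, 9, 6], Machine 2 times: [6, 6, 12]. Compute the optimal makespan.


Apply Johnson's rule:
  Group 1 (a <= b): [(1, 1, 6), (3, 6, 12)]
  Group 2 (a > b): [(2, 9, 6)]
Optimal job order: [1, 3, 2]
Schedule:
  Job 1: M1 done at 1, M2 done at 7
  Job 3: M1 done at 7, M2 done at 19
  Job 2: M1 done at 16, M2 done at 25
Makespan = 25

25


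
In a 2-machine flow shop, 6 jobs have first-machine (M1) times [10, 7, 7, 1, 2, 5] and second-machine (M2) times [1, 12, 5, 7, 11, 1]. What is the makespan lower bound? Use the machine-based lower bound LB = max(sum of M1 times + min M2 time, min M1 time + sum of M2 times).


LB1 = sum(M1 times) + min(M2 times) = 32 + 1 = 33
LB2 = min(M1 times) + sum(M2 times) = 1 + 37 = 38
Lower bound = max(LB1, LB2) = max(33, 38) = 38

38


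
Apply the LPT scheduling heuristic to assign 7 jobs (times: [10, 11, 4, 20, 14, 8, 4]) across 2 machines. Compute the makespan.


Sort jobs in decreasing order (LPT): [20, 14, 11, 10, 8, 4, 4]
Assign each job to the least loaded machine:
  Machine 1: jobs [20, 10, 4], load = 34
  Machine 2: jobs [14, 11, 8, 4], load = 37
Makespan = max load = 37

37


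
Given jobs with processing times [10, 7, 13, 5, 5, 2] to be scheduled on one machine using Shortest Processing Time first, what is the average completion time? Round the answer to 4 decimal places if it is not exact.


Sort jobs by processing time (SPT order): [2, 5, 5, 7, 10, 13]
Compute completion times sequentially:
  Job 1: processing = 2, completes at 2
  Job 2: processing = 5, completes at 7
  Job 3: processing = 5, completes at 12
  Job 4: processing = 7, completes at 19
  Job 5: processing = 10, completes at 29
  Job 6: processing = 13, completes at 42
Sum of completion times = 111
Average completion time = 111/6 = 18.5

18.5


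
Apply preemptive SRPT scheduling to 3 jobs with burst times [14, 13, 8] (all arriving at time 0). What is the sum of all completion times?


Since all jobs arrive at t=0, SRPT equals SPT ordering.
SPT order: [8, 13, 14]
Completion times:
  Job 1: p=8, C=8
  Job 2: p=13, C=21
  Job 3: p=14, C=35
Total completion time = 8 + 21 + 35 = 64

64


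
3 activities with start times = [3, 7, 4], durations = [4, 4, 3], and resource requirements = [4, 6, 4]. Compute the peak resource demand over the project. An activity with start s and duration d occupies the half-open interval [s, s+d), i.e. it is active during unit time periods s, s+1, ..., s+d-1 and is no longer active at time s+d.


Each activity i is active on [start_i, start_i + duration_i).
Compute total resource usage per time slot:
  t=0: active resources = [], total = 0
  t=1: active resources = [], total = 0
  t=2: active resources = [], total = 0
  t=3: active resources = [4], total = 4
  t=4: active resources = [4, 4], total = 8
  t=5: active resources = [4, 4], total = 8
  t=6: active resources = [4, 4], total = 8
  t=7: active resources = [6], total = 6
  t=8: active resources = [6], total = 6
  t=9: active resources = [6], total = 6
  t=10: active resources = [6], total = 6
Peak resource demand = 8

8


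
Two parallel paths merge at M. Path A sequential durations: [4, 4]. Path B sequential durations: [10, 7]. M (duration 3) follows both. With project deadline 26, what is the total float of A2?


Forward pass: ES(A2) = sum of predecessors on chain A = 4
EF = ES + duration = 4 + 4 = 8
Backward pass: LF(M) = deadline = 26; LS(M) = 26 - 3 = 23
LF(A2) = LS(M) - sum(successors on chain A) = 23 - 0 = 23
LS = LF - duration = 23 - 4 = 19
Total float = LS - ES = 19 - 4 = 15

15


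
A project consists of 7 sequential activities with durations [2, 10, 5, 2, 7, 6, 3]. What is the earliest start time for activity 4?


Activity 4 starts after activities 1 through 3 complete.
Predecessor durations: [2, 10, 5]
ES = 2 + 10 + 5 = 17

17


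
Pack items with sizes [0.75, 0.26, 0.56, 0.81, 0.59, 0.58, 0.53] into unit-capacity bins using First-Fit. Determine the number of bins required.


Place items sequentially using First-Fit:
  Item 0.75 -> new Bin 1
  Item 0.26 -> new Bin 2
  Item 0.56 -> Bin 2 (now 0.82)
  Item 0.81 -> new Bin 3
  Item 0.59 -> new Bin 4
  Item 0.58 -> new Bin 5
  Item 0.53 -> new Bin 6
Total bins used = 6

6


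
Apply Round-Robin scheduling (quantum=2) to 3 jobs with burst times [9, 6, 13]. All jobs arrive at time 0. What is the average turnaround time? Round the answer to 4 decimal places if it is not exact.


Time quantum = 2
Execution trace:
  J1 runs 2 units, time = 2
  J2 runs 2 units, time = 4
  J3 runs 2 units, time = 6
  J1 runs 2 units, time = 8
  J2 runs 2 units, time = 10
  J3 runs 2 units, time = 12
  J1 runs 2 units, time = 14
  J2 runs 2 units, time = 16
  J3 runs 2 units, time = 18
  J1 runs 2 units, time = 20
  J3 runs 2 units, time = 22
  J1 runs 1 units, time = 23
  J3 runs 2 units, time = 25
  J3 runs 2 units, time = 27
  J3 runs 1 units, time = 28
Finish times: [23, 16, 28]
Average turnaround = 67/3 = 22.3333

22.3333


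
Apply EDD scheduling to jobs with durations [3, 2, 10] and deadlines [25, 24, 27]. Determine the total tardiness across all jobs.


Sort by due date (EDD order): [(2, 24), (3, 25), (10, 27)]
Compute completion times and tardiness:
  Job 1: p=2, d=24, C=2, tardiness=max(0,2-24)=0
  Job 2: p=3, d=25, C=5, tardiness=max(0,5-25)=0
  Job 3: p=10, d=27, C=15, tardiness=max(0,15-27)=0
Total tardiness = 0

0


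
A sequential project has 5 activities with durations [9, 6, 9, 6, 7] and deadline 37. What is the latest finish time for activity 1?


LF(activity 1) = deadline - sum of successor durations
Successors: activities 2 through 5 with durations [6, 9, 6, 7]
Sum of successor durations = 28
LF = 37 - 28 = 9

9


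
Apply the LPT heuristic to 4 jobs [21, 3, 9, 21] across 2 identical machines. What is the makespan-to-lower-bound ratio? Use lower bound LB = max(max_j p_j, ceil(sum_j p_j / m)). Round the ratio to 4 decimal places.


LPT order: [21, 21, 9, 3]
Machine loads after assignment: [30, 24]
LPT makespan = 30
Lower bound = max(max_job, ceil(total/2)) = max(21, 27) = 27
Ratio = 30 / 27 = 1.1111

1.1111


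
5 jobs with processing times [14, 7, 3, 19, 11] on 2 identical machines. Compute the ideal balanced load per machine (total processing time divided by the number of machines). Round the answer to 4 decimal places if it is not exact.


Total processing time = 14 + 7 + 3 + 19 + 11 = 54
Number of machines = 2
Ideal balanced load = 54 / 2 = 27.0

27.0


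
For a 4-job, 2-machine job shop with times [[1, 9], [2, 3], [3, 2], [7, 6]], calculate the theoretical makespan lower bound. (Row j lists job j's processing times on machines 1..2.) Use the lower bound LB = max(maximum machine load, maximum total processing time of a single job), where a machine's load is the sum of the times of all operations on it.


Machine loads:
  Machine 1: 1 + 2 + 3 + 7 = 13
  Machine 2: 9 + 3 + 2 + 6 = 20
Max machine load = 20
Job totals:
  Job 1: 10
  Job 2: 5
  Job 3: 5
  Job 4: 13
Max job total = 13
Lower bound = max(20, 13) = 20

20


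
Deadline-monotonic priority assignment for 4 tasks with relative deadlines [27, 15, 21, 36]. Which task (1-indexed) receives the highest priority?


Sort tasks by relative deadline (ascending):
  Task 2: deadline = 15
  Task 3: deadline = 21
  Task 1: deadline = 27
  Task 4: deadline = 36
Priority order (highest first): [2, 3, 1, 4]
Highest priority task = 2

2


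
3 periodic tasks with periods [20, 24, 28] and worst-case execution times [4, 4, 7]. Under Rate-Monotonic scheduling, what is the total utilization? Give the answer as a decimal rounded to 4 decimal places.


Compute individual utilizations (exact fractions):
  Task 1: C/T = 4/20 = 1/5 (approx. 0.2)
  Task 2: C/T = 4/24 = 1/6 (approx. 0.1667)
  Task 3: C/T = 7/28 = 1/4 (approx. 0.25)
Total utilization U = 1/5 + 1/6 + 1/4 = 37/60
Rounded to 4 decimal places: U = 0.6167
RM (Liu & Layland) bound for 3 tasks = 0.779763; compare with U = 37/60 (approx. 0.616667)
U <= bound, so schedulable by RM sufficient condition.

0.6167


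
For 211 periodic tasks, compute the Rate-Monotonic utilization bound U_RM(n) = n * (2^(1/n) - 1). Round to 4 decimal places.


Compute 2^(1/211) = 1.0032904594
Subtract 1: 1.0032904594 - 1 = 0.0032904594
Multiply by n: 211 * 0.0032904594 = 0.6942869334
Round to 4 dp: 0.6943

0.6943


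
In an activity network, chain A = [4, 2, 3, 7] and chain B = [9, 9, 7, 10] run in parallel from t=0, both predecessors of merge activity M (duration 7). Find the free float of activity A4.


ES(A4) = sum of predecessors on chain A = 9
EF(A4) = ES + duration = 9 + 7 = 16
Successor of A4 is M. ES(M) = max(sum(A), sum(B)) = max(16, 35) = 35
Free float = ES(successor) - EF(current) = 35 - 16 = 19

19


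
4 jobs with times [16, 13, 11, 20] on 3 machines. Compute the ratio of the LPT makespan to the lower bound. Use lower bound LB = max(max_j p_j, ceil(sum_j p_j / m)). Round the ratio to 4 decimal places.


LPT order: [20, 16, 13, 11]
Machine loads after assignment: [20, 16, 24]
LPT makespan = 24
Lower bound = max(max_job, ceil(total/3)) = max(20, 20) = 20
Ratio = 24 / 20 = 1.2

1.2


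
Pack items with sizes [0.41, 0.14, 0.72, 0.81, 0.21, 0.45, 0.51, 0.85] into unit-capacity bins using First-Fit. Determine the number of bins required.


Place items sequentially using First-Fit:
  Item 0.41 -> new Bin 1
  Item 0.14 -> Bin 1 (now 0.55)
  Item 0.72 -> new Bin 2
  Item 0.81 -> new Bin 3
  Item 0.21 -> Bin 1 (now 0.76)
  Item 0.45 -> new Bin 4
  Item 0.51 -> Bin 4 (now 0.96)
  Item 0.85 -> new Bin 5
Total bins used = 5

5


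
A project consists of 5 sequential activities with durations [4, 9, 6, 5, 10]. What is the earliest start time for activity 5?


Activity 5 starts after activities 1 through 4 complete.
Predecessor durations: [4, 9, 6, 5]
ES = 4 + 9 + 6 + 5 = 24

24


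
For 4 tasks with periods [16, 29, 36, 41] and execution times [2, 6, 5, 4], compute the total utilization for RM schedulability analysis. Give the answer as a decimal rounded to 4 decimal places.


Compute individual utilizations (exact fractions):
  Task 1: C/T = 2/16 = 1/8 (approx. 0.125)
  Task 2: C/T = 6/29 (approx. 0.2069)
  Task 3: C/T = 5/36 (approx. 0.1389)
  Task 4: C/T = 4/41 (approx. 0.0976)
Total utilization U = 1/8 + 6/29 + 5/36 + 4/41 = 48655/85608
Rounded to 4 decimal places: U = 0.5683
RM (Liu & Layland) bound for 4 tasks = 0.756828; compare with U = 48655/85608 (approx. 0.568346)
U <= bound, so schedulable by RM sufficient condition.

0.5683
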